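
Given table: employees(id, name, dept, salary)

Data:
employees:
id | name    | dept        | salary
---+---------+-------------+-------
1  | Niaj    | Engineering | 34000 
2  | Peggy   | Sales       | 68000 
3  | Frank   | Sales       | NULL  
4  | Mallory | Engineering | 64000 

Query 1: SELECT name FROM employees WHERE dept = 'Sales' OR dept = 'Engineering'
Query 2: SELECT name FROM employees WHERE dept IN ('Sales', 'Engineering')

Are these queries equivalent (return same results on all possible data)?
Yes, equivalent

Both queries return: [('Frank',), ('Mallory',), ('Niaj',), ('Peggy',)]

Reason: OR vs IN are equivalent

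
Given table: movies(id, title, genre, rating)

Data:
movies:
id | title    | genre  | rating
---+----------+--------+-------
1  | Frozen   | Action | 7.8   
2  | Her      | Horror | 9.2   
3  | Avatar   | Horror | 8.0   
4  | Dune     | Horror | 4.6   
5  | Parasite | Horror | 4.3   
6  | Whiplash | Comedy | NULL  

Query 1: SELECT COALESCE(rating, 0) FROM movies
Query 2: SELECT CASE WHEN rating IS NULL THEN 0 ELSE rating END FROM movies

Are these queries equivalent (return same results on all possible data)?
Yes, equivalent

Both queries return: [(0,), (4.3,), (4.6,), (7.8,), (8.0,), (9.2,)]

Reason: COALESCE vs CASE for NULL handling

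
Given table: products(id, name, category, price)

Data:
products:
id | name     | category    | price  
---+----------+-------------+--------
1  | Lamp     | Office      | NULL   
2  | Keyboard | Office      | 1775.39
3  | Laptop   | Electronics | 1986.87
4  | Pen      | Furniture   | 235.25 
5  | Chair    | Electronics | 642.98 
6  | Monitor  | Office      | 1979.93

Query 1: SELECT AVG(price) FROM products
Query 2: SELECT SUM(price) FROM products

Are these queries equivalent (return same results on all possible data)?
No, not equivalent

Query 1 returns: [(1324.084,)]
Query 2 returns: [(6620.42,)]

Reason: AVG vs SUM give different aggregate values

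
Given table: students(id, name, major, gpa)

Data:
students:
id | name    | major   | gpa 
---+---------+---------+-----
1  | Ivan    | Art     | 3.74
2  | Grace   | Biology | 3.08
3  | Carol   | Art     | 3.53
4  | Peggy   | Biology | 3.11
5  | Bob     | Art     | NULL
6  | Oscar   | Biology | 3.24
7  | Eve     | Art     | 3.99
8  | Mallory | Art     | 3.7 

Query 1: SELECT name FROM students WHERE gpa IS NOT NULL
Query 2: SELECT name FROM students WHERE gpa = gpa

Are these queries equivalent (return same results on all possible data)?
Yes, equivalent

Both queries return: [('Carol',), ('Eve',), ('Grace',), ('Ivan',), ('Mallory',), ('Oscar',), ('Peggy',)]

Reason: IS NOT NULL vs self-equality (both exclude NULLs)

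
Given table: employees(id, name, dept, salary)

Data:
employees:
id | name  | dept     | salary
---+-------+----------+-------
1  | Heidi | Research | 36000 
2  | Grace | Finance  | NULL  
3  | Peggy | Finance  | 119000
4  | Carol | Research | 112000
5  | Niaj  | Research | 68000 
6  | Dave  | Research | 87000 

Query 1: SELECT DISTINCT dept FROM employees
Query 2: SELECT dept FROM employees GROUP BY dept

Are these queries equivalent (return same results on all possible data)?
Yes, equivalent

Both queries return: [('Finance',), ('Research',)]

Reason: Both get unique depts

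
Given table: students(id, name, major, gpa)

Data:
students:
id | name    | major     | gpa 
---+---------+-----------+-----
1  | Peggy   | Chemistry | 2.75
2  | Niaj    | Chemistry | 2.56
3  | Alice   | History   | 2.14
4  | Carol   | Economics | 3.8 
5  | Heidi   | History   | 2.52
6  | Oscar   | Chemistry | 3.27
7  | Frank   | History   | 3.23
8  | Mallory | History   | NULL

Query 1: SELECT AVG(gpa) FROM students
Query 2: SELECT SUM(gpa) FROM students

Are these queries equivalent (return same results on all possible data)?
No, not equivalent

Query 1 returns: [(2.8957142857142855,)]
Query 2 returns: [(20.27,)]

Reason: AVG vs SUM give different aggregate values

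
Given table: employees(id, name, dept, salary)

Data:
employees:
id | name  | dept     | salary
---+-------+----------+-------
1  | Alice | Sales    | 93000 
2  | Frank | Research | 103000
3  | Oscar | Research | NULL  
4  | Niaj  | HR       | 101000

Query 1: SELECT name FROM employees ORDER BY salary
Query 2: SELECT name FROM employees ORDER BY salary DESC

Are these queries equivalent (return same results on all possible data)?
No, not equivalent

Query 1 returns: [('Oscar',), ('Alice',), ('Niaj',), ('Frank',)]
Query 2 returns: [('Frank',), ('Niaj',), ('Alice',), ('Oscar',)]

Reason: ASC vs DESC gives opposite ordering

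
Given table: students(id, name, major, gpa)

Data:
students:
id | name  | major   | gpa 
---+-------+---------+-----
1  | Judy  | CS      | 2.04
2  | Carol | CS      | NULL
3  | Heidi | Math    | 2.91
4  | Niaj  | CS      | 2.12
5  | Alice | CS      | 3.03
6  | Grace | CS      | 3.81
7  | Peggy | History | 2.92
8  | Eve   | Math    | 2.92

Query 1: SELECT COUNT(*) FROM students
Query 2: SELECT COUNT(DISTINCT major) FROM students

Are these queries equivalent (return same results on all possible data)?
No, not equivalent

Query 1 returns: [(8,)]
Query 2 returns: [(3,)]

Reason: COUNT(*) counts rows, COUNT(DISTINCT major) counts unique majors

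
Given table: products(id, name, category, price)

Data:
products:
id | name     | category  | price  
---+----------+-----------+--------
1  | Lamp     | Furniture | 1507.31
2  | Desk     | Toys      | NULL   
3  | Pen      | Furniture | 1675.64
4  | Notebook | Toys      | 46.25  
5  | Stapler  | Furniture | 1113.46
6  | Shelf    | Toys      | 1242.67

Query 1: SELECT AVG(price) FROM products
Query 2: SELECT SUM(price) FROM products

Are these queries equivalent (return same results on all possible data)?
No, not equivalent

Query 1 returns: [(1117.066,)]
Query 2 returns: [(5585.33,)]

Reason: AVG vs SUM give different aggregate values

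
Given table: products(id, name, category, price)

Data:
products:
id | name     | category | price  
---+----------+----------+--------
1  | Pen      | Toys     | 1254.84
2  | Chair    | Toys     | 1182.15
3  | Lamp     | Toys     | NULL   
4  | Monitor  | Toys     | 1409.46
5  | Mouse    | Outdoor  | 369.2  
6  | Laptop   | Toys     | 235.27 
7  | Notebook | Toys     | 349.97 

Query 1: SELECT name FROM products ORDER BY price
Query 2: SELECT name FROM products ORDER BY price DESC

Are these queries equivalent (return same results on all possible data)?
No, not equivalent

Query 1 returns: [('Lamp',), ('Laptop',), ('Notebook',), ('Mouse',), ('Chair',), ('Pen',), ('Monitor',)]
Query 2 returns: [('Monitor',), ('Pen',), ('Chair',), ('Mouse',), ('Notebook',), ('Laptop',), ('Lamp',)]

Reason: ASC vs DESC gives opposite ordering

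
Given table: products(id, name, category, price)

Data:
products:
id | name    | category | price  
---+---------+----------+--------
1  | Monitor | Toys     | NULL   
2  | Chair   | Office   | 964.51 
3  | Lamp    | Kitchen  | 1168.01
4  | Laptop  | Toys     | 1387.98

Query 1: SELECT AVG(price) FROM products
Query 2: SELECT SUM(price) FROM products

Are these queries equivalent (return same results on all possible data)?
No, not equivalent

Query 1 returns: [(1173.5,)]
Query 2 returns: [(3520.5,)]

Reason: AVG vs SUM give different aggregate values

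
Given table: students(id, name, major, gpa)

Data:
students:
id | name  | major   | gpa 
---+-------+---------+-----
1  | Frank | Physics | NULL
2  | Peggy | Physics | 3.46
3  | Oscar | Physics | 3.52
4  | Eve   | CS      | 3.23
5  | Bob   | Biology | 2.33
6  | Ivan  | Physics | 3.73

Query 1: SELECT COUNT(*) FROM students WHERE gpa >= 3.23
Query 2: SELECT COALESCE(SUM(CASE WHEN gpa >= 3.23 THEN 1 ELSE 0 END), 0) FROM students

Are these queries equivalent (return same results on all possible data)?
Yes, equivalent

Both queries return: [(4,)]

Reason: COUNT with WHERE vs conditional SUM (COALESCE handles empty-table NULL)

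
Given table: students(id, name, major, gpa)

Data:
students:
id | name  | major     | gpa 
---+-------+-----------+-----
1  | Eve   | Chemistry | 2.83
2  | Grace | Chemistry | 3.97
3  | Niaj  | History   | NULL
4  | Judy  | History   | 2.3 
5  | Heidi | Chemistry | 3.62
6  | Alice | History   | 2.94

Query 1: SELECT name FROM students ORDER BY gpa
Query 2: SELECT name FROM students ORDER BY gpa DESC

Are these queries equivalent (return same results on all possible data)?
No, not equivalent

Query 1 returns: [('Niaj',), ('Judy',), ('Eve',), ('Alice',), ('Heidi',), ('Grace',)]
Query 2 returns: [('Grace',), ('Heidi',), ('Alice',), ('Eve',), ('Judy',), ('Niaj',)]

Reason: ASC vs DESC gives opposite ordering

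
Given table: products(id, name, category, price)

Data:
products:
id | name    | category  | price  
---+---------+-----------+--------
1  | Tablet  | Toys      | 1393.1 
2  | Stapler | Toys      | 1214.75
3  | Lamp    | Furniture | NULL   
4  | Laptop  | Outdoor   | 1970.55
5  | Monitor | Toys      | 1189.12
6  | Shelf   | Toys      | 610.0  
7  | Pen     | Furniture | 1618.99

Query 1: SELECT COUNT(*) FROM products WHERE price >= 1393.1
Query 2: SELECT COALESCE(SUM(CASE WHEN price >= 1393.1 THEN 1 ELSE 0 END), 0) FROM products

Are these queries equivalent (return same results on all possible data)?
Yes, equivalent

Both queries return: [(3,)]

Reason: COUNT with WHERE vs conditional SUM (COALESCE handles empty-table NULL)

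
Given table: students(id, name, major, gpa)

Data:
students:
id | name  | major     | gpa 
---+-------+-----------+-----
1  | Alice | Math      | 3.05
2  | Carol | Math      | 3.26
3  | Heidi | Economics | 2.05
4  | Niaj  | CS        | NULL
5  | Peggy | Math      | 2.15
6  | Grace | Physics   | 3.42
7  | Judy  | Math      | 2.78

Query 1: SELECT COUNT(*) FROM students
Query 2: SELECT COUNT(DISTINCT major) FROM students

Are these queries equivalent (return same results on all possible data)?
No, not equivalent

Query 1 returns: [(7,)]
Query 2 returns: [(4,)]

Reason: COUNT(*) counts rows, COUNT(DISTINCT major) counts unique majors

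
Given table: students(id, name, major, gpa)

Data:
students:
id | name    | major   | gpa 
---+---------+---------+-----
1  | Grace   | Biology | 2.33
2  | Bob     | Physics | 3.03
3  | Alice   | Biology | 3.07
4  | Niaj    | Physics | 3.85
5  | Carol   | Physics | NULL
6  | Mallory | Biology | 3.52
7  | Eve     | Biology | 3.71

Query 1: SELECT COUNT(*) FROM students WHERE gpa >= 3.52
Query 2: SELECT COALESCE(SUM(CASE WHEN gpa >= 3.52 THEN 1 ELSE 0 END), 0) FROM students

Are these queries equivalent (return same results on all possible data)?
Yes, equivalent

Both queries return: [(3,)]

Reason: COUNT with WHERE vs conditional SUM (COALESCE handles empty-table NULL)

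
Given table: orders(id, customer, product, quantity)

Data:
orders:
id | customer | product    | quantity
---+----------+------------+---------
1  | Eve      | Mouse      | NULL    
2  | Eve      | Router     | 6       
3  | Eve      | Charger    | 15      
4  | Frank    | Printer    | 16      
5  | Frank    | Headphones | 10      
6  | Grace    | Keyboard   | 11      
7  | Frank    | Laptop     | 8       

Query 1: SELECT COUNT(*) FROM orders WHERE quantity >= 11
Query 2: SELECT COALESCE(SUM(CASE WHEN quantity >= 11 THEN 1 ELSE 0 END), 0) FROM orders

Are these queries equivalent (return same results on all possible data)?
Yes, equivalent

Both queries return: [(3,)]

Reason: COUNT with WHERE vs conditional SUM (COALESCE handles empty-table NULL)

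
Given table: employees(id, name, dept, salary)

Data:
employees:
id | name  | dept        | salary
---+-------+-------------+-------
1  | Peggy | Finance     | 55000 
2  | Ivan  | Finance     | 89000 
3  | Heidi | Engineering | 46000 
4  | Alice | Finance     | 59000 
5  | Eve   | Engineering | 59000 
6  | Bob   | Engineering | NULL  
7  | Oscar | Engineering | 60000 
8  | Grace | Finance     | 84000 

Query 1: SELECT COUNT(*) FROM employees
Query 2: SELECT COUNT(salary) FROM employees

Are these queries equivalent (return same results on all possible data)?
No, not equivalent

Query 1 returns: [(8,)]
Query 2 returns: [(7,)]

Reason: COUNT(*) includes NULLs, COUNT(column) excludes them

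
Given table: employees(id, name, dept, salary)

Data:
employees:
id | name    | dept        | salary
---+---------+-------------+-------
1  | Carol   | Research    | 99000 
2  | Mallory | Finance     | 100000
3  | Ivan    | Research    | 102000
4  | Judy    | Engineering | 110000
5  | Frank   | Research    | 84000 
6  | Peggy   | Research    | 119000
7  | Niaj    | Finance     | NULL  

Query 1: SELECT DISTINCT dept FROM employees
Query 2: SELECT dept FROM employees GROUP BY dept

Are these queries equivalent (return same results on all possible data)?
Yes, equivalent

Both queries return: [('Engineering',), ('Finance',), ('Research',)]

Reason: Both get unique depts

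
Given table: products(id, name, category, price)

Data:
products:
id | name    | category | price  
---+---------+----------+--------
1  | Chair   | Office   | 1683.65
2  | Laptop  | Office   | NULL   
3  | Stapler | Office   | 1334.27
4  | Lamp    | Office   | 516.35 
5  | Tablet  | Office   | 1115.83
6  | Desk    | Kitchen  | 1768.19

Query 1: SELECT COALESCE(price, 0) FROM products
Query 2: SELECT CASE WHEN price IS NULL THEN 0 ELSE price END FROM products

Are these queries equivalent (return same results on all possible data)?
Yes, equivalent

Both queries return: [(0,), (516.35,), (1115.83,), (1334.27,), (1683.65,), (1768.19,)]

Reason: COALESCE vs CASE for NULL handling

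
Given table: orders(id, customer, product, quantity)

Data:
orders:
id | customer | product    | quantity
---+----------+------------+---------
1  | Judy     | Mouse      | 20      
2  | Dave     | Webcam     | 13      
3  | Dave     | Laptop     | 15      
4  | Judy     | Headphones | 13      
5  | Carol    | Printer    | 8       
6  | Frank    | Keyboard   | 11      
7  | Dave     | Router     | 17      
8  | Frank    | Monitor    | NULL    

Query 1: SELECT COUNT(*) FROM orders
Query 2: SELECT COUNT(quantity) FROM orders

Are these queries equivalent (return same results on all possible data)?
No, not equivalent

Query 1 returns: [(8,)]
Query 2 returns: [(7,)]

Reason: COUNT(*) includes NULLs, COUNT(column) excludes them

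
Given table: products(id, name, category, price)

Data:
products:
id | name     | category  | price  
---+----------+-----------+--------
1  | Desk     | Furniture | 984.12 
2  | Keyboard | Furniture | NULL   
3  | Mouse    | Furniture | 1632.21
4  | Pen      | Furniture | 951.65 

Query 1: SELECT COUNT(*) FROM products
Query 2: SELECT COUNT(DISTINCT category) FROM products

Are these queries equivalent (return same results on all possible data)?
No, not equivalent

Query 1 returns: [(4,)]
Query 2 returns: [(1,)]

Reason: COUNT(*) counts rows, COUNT(DISTINCT category) counts unique categorys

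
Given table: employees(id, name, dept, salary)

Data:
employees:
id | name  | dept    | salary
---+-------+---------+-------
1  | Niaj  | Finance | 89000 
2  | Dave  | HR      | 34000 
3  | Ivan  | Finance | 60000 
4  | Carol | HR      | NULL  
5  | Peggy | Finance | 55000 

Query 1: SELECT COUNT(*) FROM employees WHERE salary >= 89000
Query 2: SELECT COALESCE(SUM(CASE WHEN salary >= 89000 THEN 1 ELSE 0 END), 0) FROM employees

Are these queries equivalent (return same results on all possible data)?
Yes, equivalent

Both queries return: [(1,)]

Reason: COUNT with WHERE vs conditional SUM (COALESCE handles empty-table NULL)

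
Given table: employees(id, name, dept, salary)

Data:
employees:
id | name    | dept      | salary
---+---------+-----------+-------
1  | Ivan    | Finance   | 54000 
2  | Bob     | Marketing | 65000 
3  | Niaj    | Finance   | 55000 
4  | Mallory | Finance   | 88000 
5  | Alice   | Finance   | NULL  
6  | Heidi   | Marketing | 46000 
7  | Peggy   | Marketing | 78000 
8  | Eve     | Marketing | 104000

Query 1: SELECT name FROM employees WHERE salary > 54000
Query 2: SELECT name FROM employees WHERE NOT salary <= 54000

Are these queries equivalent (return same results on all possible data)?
Yes, equivalent

Both queries return: [('Bob',), ('Eve',), ('Mallory',), ('Niaj',), ('Peggy',)]

Reason: Both filter salary > 54000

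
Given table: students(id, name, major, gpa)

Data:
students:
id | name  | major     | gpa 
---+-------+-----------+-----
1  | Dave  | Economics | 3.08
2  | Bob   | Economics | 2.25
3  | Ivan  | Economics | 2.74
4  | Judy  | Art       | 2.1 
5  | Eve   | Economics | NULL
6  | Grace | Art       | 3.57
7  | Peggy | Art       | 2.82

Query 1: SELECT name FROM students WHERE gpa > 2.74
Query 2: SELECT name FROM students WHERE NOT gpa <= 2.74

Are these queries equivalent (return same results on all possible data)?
Yes, equivalent

Both queries return: [('Dave',), ('Grace',), ('Peggy',)]

Reason: Both filter gpa > 2.74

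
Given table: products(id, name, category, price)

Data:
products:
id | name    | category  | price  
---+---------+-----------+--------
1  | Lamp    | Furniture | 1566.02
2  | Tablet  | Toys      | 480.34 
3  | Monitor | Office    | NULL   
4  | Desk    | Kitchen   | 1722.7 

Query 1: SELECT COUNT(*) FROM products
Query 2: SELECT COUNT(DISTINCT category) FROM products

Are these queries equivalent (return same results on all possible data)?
No, not equivalent

Query 1 returns: [(4,)]
Query 2 returns: [(4,)]

Reason: COUNT(*) counts rows, COUNT(DISTINCT category) counts unique categorys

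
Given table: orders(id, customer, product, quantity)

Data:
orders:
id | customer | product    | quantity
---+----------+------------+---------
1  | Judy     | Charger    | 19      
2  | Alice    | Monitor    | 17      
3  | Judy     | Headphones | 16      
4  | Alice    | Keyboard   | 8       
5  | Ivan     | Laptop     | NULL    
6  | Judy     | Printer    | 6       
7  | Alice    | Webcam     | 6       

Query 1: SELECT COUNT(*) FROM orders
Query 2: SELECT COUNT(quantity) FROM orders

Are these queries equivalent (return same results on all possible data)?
No, not equivalent

Query 1 returns: [(7,)]
Query 2 returns: [(6,)]

Reason: COUNT(*) includes NULLs, COUNT(column) excludes them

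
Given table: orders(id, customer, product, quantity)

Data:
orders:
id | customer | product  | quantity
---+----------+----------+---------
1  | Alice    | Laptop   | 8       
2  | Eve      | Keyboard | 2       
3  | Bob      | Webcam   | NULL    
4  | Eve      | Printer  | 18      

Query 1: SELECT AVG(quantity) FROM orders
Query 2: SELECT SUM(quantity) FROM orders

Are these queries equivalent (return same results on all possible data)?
No, not equivalent

Query 1 returns: [(9.333333333333334,)]
Query 2 returns: [(28,)]

Reason: AVG vs SUM give different aggregate values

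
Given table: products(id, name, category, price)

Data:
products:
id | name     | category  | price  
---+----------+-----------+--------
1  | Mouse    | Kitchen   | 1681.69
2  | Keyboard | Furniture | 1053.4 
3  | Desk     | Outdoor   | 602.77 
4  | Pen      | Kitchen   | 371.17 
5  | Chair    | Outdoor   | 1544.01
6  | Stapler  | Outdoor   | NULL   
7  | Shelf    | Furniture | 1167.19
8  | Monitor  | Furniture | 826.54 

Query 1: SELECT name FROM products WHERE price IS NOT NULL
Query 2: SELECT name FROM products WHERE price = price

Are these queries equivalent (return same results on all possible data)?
Yes, equivalent

Both queries return: [('Chair',), ('Desk',), ('Keyboard',), ('Monitor',), ('Mouse',), ('Pen',), ('Shelf',)]

Reason: IS NOT NULL vs self-equality (both exclude NULLs)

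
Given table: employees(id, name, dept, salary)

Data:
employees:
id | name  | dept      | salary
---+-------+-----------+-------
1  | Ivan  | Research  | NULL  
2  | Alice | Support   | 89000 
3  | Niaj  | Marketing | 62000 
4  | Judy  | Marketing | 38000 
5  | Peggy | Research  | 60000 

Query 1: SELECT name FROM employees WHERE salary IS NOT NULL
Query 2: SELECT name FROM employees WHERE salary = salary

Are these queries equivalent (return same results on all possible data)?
Yes, equivalent

Both queries return: [('Alice',), ('Judy',), ('Niaj',), ('Peggy',)]

Reason: IS NOT NULL vs self-equality (both exclude NULLs)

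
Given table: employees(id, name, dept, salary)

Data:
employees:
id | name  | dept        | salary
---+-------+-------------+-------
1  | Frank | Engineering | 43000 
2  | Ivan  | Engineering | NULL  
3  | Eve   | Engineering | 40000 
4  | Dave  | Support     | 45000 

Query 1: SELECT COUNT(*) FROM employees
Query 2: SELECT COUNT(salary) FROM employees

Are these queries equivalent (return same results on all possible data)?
No, not equivalent

Query 1 returns: [(4,)]
Query 2 returns: [(3,)]

Reason: COUNT(*) includes NULLs, COUNT(column) excludes them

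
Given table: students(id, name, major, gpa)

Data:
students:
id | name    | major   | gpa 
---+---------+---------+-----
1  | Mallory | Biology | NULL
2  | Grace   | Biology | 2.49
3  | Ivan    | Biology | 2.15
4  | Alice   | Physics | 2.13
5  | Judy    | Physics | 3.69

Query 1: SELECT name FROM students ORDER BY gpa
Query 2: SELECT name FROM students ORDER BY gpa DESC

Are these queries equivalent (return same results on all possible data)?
No, not equivalent

Query 1 returns: [('Mallory',), ('Alice',), ('Ivan',), ('Grace',), ('Judy',)]
Query 2 returns: [('Judy',), ('Grace',), ('Ivan',), ('Alice',), ('Mallory',)]

Reason: ASC vs DESC gives opposite ordering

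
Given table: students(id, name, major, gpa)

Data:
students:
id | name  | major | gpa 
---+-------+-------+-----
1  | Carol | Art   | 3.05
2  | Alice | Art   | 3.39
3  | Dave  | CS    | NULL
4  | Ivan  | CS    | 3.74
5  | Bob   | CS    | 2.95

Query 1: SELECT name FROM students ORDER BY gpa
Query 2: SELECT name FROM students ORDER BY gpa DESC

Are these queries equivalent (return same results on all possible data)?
No, not equivalent

Query 1 returns: [('Dave',), ('Bob',), ('Carol',), ('Alice',), ('Ivan',)]
Query 2 returns: [('Ivan',), ('Alice',), ('Carol',), ('Bob',), ('Dave',)]

Reason: ASC vs DESC gives opposite ordering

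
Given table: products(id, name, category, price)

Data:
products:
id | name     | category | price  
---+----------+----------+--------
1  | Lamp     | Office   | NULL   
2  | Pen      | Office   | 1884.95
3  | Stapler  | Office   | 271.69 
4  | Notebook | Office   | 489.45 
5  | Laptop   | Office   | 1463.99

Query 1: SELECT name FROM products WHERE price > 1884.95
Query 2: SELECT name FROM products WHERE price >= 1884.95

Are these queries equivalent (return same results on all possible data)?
No, not equivalent

Query 1 returns: []
Query 2 returns: [('Pen',)]

Reason: > vs >= gives different results when price = 1884.95 exists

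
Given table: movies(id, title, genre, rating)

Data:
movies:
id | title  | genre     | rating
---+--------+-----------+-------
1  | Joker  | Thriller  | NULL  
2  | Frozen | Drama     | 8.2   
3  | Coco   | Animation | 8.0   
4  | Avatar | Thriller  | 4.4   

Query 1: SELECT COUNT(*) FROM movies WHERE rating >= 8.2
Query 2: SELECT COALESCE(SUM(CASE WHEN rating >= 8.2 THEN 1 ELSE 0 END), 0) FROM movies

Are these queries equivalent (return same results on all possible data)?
Yes, equivalent

Both queries return: [(1,)]

Reason: COUNT with WHERE vs conditional SUM (COALESCE handles empty-table NULL)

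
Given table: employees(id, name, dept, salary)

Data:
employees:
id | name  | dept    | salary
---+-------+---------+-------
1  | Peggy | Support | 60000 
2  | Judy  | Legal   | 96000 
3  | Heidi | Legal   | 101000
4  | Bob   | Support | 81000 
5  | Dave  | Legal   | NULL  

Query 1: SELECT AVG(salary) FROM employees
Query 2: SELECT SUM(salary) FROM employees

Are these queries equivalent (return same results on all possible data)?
No, not equivalent

Query 1 returns: [(84500.0,)]
Query 2 returns: [(338000,)]

Reason: AVG vs SUM give different aggregate values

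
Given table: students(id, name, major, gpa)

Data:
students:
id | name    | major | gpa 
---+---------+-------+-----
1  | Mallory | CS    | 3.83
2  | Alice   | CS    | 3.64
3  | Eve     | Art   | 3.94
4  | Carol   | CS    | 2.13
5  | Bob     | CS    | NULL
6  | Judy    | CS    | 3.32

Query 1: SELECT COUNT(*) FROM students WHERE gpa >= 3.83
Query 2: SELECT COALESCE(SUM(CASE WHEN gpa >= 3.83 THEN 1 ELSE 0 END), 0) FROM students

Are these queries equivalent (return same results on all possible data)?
Yes, equivalent

Both queries return: [(2,)]

Reason: COUNT with WHERE vs conditional SUM (COALESCE handles empty-table NULL)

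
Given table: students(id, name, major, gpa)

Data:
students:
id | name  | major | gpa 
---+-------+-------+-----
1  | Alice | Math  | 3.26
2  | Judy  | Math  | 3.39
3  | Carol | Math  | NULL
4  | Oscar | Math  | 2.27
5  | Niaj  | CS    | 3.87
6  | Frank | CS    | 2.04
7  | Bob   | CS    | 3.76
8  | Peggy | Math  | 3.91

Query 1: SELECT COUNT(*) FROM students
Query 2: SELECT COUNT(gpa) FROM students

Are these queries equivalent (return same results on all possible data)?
No, not equivalent

Query 1 returns: [(8,)]
Query 2 returns: [(7,)]

Reason: COUNT(*) includes NULLs, COUNT(column) excludes them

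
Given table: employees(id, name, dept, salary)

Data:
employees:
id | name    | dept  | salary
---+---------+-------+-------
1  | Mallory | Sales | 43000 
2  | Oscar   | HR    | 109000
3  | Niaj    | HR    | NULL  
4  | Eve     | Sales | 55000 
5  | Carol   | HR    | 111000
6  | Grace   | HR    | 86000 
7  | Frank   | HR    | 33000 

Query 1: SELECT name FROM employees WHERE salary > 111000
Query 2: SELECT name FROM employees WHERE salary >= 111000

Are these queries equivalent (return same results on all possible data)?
No, not equivalent

Query 1 returns: []
Query 2 returns: [('Carol',)]

Reason: > vs >= gives different results when salary = 111000 exists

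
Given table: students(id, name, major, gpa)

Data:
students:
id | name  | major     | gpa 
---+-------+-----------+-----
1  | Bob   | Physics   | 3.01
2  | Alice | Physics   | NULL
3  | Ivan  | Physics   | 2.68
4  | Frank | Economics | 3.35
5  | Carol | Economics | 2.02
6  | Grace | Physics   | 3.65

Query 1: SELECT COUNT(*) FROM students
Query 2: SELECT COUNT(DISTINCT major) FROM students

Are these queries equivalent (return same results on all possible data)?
No, not equivalent

Query 1 returns: [(6,)]
Query 2 returns: [(2,)]

Reason: COUNT(*) counts rows, COUNT(DISTINCT major) counts unique majors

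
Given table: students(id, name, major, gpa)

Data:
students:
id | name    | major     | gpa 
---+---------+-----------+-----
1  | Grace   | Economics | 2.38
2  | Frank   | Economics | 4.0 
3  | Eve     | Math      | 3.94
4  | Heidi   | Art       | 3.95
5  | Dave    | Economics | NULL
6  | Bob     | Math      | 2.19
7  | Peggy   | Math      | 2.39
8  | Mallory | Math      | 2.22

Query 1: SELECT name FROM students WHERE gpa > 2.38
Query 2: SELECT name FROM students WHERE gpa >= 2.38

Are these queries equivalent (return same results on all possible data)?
No, not equivalent

Query 1 returns: [('Frank',), ('Eve',), ('Heidi',), ('Peggy',)]
Query 2 returns: [('Grace',), ('Frank',), ('Eve',), ('Heidi',), ('Peggy',)]

Reason: > vs >= gives different results when gpa = 2.38 exists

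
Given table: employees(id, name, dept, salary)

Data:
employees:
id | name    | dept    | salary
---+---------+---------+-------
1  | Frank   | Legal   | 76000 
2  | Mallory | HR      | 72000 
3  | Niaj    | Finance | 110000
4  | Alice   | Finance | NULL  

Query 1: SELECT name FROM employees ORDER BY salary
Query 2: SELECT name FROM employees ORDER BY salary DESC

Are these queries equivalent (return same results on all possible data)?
No, not equivalent

Query 1 returns: [('Alice',), ('Mallory',), ('Frank',), ('Niaj',)]
Query 2 returns: [('Niaj',), ('Frank',), ('Mallory',), ('Alice',)]

Reason: ASC vs DESC gives opposite ordering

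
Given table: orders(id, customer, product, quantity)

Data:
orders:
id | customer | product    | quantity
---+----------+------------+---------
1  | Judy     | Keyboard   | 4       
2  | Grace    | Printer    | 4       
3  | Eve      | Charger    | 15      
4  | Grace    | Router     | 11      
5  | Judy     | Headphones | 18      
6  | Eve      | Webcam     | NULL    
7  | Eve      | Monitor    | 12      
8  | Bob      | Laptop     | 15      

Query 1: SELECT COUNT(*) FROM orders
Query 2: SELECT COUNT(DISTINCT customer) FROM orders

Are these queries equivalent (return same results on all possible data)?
No, not equivalent

Query 1 returns: [(8,)]
Query 2 returns: [(4,)]

Reason: COUNT(*) counts rows, COUNT(DISTINCT customer) counts unique customers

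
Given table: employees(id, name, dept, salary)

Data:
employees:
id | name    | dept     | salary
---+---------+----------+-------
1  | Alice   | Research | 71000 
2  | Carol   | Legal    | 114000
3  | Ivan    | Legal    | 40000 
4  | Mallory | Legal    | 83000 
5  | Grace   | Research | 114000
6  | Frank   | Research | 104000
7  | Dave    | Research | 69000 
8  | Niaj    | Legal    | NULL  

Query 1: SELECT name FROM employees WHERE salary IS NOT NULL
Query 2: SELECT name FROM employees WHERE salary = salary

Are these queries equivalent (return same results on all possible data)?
Yes, equivalent

Both queries return: [('Alice',), ('Carol',), ('Dave',), ('Frank',), ('Grace',), ('Ivan',), ('Mallory',)]

Reason: IS NOT NULL vs self-equality (both exclude NULLs)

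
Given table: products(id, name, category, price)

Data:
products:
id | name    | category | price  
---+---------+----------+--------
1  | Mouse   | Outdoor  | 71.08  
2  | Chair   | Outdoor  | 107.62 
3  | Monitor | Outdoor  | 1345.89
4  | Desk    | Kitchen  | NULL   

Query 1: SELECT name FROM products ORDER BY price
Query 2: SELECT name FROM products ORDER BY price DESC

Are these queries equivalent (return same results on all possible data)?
No, not equivalent

Query 1 returns: [('Desk',), ('Mouse',), ('Chair',), ('Monitor',)]
Query 2 returns: [('Monitor',), ('Chair',), ('Mouse',), ('Desk',)]

Reason: ASC vs DESC gives opposite ordering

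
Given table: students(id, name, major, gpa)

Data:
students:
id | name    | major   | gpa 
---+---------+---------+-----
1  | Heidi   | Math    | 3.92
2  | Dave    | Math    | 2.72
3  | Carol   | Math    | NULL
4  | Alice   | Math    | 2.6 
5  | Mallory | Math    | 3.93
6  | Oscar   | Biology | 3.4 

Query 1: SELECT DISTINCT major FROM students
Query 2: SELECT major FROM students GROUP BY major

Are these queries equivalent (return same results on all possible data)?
Yes, equivalent

Both queries return: [('Biology',), ('Math',)]

Reason: Both get unique majors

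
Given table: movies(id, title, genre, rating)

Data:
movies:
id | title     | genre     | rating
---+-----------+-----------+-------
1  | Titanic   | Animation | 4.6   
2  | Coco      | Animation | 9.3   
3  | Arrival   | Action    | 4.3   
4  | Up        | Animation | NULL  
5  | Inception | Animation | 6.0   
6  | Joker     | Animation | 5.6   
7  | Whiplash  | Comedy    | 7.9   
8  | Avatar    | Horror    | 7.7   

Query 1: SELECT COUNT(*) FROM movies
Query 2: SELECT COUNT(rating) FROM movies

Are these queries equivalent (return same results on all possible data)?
No, not equivalent

Query 1 returns: [(8,)]
Query 2 returns: [(7,)]

Reason: COUNT(*) includes NULLs, COUNT(column) excludes them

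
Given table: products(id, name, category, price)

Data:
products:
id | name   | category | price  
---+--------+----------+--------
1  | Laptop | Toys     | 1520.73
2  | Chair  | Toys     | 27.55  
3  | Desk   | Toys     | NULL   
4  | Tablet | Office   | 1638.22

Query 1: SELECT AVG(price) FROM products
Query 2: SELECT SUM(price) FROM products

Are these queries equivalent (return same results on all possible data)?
No, not equivalent

Query 1 returns: [(1062.1666666666667,)]
Query 2 returns: [(3186.5,)]

Reason: AVG vs SUM give different aggregate values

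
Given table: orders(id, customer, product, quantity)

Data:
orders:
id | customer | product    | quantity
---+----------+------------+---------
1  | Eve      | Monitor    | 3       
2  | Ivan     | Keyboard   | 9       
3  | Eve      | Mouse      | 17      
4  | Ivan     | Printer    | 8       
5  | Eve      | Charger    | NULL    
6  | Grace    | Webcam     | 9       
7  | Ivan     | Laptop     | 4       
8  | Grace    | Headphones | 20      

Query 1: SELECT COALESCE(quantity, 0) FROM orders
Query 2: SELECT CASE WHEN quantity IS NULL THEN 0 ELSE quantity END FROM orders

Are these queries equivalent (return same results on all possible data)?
Yes, equivalent

Both queries return: [(0,), (3,), (4,), (8,), (9,), (9,), (17,), (20,)]

Reason: COALESCE vs CASE for NULL handling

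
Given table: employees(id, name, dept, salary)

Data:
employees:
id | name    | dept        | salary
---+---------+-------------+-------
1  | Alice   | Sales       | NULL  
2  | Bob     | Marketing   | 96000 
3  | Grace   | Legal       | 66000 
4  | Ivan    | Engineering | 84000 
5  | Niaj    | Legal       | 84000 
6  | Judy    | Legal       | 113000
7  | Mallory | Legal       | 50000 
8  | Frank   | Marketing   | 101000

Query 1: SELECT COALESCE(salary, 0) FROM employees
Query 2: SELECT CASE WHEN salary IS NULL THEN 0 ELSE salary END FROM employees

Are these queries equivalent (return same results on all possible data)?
Yes, equivalent

Both queries return: [(0,), (50000,), (66000,), (84000,), (84000,), (96000,), (101000,), (113000,)]

Reason: COALESCE vs CASE for NULL handling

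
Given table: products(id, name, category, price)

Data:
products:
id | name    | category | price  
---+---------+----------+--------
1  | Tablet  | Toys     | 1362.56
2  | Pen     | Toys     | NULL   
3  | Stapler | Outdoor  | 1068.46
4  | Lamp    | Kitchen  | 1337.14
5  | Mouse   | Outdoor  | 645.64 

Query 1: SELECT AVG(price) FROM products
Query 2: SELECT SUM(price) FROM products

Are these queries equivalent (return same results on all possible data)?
No, not equivalent

Query 1 returns: [(1103.45,)]
Query 2 returns: [(4413.8,)]

Reason: AVG vs SUM give different aggregate values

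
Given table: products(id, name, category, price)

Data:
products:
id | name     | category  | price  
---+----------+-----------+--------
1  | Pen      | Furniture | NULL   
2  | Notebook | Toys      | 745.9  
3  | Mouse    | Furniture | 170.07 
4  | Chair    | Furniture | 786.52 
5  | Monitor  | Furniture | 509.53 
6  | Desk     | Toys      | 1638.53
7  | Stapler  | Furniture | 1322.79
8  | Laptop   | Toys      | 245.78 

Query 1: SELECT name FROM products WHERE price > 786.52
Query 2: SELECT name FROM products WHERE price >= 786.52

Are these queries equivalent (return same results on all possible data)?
No, not equivalent

Query 1 returns: [('Desk',), ('Stapler',)]
Query 2 returns: [('Chair',), ('Desk',), ('Stapler',)]

Reason: > vs >= gives different results when price = 786.52 exists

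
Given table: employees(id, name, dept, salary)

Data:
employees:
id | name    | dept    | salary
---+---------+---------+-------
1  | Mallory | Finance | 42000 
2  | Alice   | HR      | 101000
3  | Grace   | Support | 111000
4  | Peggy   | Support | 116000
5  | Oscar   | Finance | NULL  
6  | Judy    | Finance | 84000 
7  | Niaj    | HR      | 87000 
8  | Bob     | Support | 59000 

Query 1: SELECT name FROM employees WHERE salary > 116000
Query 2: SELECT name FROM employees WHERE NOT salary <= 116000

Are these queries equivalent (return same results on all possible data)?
Yes, equivalent

Both queries return: []

Reason: Both filter salary > 116000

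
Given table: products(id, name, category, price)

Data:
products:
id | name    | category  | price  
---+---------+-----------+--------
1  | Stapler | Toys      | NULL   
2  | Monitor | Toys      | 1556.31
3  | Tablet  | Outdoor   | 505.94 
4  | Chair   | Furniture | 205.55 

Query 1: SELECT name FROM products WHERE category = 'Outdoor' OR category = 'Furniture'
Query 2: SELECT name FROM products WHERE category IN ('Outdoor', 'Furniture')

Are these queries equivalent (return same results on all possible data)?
Yes, equivalent

Both queries return: [('Chair',), ('Tablet',)]

Reason: OR vs IN are equivalent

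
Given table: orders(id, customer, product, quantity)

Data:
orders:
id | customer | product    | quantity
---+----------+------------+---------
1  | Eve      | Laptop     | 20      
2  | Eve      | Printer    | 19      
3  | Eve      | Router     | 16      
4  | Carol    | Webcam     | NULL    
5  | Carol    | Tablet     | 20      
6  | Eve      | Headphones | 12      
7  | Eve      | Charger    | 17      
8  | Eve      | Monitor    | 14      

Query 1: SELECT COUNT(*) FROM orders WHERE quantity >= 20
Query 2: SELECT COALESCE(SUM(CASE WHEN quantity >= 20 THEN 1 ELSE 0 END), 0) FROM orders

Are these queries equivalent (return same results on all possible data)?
Yes, equivalent

Both queries return: [(2,)]

Reason: COUNT with WHERE vs conditional SUM (COALESCE handles empty-table NULL)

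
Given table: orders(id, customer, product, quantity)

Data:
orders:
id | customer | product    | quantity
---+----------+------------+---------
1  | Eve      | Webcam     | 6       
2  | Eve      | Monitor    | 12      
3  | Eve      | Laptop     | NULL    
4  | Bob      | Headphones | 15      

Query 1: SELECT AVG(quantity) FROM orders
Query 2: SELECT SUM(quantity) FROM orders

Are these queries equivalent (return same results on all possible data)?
No, not equivalent

Query 1 returns: [(11.0,)]
Query 2 returns: [(33,)]

Reason: AVG vs SUM give different aggregate values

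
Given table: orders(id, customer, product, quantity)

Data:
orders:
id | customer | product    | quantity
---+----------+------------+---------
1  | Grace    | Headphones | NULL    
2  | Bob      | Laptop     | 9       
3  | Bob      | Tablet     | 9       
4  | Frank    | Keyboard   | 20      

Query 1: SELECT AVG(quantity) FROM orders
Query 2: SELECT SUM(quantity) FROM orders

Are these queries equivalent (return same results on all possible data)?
No, not equivalent

Query 1 returns: [(12.666666666666666,)]
Query 2 returns: [(38,)]

Reason: AVG vs SUM give different aggregate values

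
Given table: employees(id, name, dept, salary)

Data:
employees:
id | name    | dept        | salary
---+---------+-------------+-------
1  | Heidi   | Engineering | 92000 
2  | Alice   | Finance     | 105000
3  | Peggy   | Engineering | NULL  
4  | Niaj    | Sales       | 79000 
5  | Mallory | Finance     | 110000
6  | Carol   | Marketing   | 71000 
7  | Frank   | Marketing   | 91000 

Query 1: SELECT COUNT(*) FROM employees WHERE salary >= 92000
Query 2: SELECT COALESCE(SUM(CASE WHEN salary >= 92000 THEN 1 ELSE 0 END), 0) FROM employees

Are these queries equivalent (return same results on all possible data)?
Yes, equivalent

Both queries return: [(3,)]

Reason: COUNT with WHERE vs conditional SUM (COALESCE handles empty-table NULL)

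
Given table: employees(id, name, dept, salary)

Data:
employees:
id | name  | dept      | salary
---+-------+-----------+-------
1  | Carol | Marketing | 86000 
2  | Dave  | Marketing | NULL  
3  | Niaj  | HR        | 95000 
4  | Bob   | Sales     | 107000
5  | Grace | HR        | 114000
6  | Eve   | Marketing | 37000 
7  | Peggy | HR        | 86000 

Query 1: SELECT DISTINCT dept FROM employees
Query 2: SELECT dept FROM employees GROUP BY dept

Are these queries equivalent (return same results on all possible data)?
Yes, equivalent

Both queries return: [('HR',), ('Marketing',), ('Sales',)]

Reason: Both get unique depts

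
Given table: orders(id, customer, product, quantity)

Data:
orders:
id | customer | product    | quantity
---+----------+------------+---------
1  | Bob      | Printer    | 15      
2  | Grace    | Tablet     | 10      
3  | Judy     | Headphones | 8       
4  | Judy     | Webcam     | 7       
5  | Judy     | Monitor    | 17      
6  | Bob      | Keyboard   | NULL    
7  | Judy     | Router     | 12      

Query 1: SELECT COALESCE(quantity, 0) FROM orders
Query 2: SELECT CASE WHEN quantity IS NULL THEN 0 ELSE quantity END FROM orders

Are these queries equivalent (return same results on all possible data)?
Yes, equivalent

Both queries return: [(0,), (7,), (8,), (10,), (12,), (15,), (17,)]

Reason: COALESCE vs CASE for NULL handling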